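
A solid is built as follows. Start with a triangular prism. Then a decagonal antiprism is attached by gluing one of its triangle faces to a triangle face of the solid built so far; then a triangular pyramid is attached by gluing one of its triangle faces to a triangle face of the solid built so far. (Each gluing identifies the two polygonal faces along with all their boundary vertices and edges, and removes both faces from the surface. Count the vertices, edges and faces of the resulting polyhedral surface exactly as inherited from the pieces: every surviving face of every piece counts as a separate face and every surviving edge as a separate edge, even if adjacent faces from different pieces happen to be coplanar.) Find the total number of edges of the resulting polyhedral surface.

49

A triangular prism: V=6, E=9, F=5.
Attach a decagonal antiprism (V=20, E=40, F=22) along a 3-gon: merge 3 vertices and 3 edges, delete both glued faces → V=23, E=46, F=25.
Attach a triangular pyramid (V=4, E=6, F=4) along a 3-gon: merge 3 vertices and 3 edges, delete both glued faces → V=24, E=49, F=27.
Check: V − E + F = 24 − 49 + 27 = 2.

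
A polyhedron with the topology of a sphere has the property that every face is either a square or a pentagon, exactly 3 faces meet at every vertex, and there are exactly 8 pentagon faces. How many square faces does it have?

2

Let x be the number of squares; then F = 8 + x.
Edge–face incidences: 2E = 5·8 + 4·x = 40 + 4x.
Every vertex has degree 3, so 3V = 2E.
Euler: V − E + F = 2 ⇒ (2E)/3 − E + (8 + x) = 2.
Multiply by 6: 2·(2E) − 3·(2E) + 6·(8 + x) = 12, i.e. 48 + 6x − (40 + 4x) = 12.
Collecting terms: 2x + 8 = 12, so 2x = 4, so x = 2.
Then 2E = 40 + 4·2 = 48, so E = 24, V = 2E/3 = 16, F = 8 + 2 = 10.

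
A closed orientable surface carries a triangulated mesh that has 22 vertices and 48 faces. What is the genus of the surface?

2

Every face is a triangle, so 2E = 3·48 = 144, giving E = 72.
χ = V − E + F = 22 − 72 + 48 = -2.
For a closed orientable surface χ = 2 − 2g, so g = (2 − (-2))/2 = 2.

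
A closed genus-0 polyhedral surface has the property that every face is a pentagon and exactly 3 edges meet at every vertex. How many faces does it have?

Each face has 5 edges and each edge borders two faces, so 2E = 5F.
Each vertex has degree 3, so 3V = 2E and hence V = 5F/3.
Euler: V − E + F = 2 ⇒ (5F/3) − (5F/2) + F = 2.
Multiply by 6: (10 − 15 + 6)F = 12, i.e. 1F = 12.
So F = 12, E = 5·12/2 = 30, V = 5·12/3 = 20.

12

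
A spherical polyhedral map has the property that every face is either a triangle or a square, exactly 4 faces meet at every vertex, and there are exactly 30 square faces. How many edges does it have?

Let x be the number of triangles; then F = 30 + x.
Edge–face incidences: 2E = 4·30 + 3·x = 120 + 3x.
Every vertex has degree 4, so 4V = 2E.
Euler: V − E + F = 2 ⇒ (2E)/4 − E + (30 + x) = 2.
Multiply by 8: 2·(2E) − 4·(2E) + 8·(30 + x) = 16, i.e. 240 + 8x − 2·(120 + 3x) = 16.
Collecting terms: 2x = 16, so x = 8.
Then 2E = 120 + 3·8 = 144, so E = 72, V = 2E/4 = 36, F = 30 + 8 = 38.

72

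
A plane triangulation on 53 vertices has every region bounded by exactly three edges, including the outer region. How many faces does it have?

102

In a plane triangulation 3F = 2E and V − E + F = 2, so F = 2V − 4 = 2·53 − 4 = 102.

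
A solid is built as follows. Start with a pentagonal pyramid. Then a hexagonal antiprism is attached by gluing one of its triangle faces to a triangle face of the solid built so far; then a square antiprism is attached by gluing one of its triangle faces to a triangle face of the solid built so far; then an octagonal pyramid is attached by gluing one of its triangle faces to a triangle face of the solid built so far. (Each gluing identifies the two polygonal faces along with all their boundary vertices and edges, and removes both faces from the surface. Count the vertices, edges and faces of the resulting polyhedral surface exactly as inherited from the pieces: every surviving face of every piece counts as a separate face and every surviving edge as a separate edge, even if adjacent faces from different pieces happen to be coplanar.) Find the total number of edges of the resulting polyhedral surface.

57

A pentagonal pyramid: V=6, E=10, F=6.
Attach a hexagonal antiprism (V=12, E=24, F=14) along a 3-gon: merge 3 vertices and 3 edges, delete both glued faces → V=15, E=31, F=18.
Attach a square antiprism (V=8, E=16, F=10) along a 3-gon: merge 3 vertices and 3 edges, delete both glued faces → V=20, E=44, F=26.
Attach an octagonal pyramid (V=9, E=16, F=9) along a 3-gon: merge 3 vertices and 3 edges, delete both glued faces → V=26, E=57, F=33.
Check: V − E + F = 26 − 57 + 33 = 2.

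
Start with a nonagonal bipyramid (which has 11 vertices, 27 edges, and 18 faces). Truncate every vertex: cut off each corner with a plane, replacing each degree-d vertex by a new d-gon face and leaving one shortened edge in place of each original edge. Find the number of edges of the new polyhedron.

81

Truncation replaces each original edge-end by a new vertex, so V′ = 2E = 54.
Each original edge survives, and each old vertex of degree d contributes d new edges; summing degrees gives Σd = 2E, so E′ = E + 2E = 3E = 81.
Each original face survives and each original vertex becomes one new face: F′ = F + V = 29.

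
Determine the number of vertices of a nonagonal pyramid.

10

A pyramid on an n-gon base has one n-gon and n triangles: V = 9 + 1 = 10, E = 2·9 = 18, F = 9 + 1 = 10.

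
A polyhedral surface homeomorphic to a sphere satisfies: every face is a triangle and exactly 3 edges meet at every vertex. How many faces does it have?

Each face has 3 edges and each edge borders two faces, so 2E = 3F.
Each vertex has degree 3, so 3V = 2E and hence V = 3F/3.
Euler: V − E + F = 2 ⇒ (3F/3) − (3F/2) + F = 2.
Multiply by 6: (6 − 9 + 6)F = 12, i.e. 3F = 12.
So F = 4, E = 3·4/2 = 6, V = 3·4/3 = 4.

4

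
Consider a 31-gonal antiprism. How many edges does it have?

124

An antiprism on an n-gon has two n-gon caps and 2n triangles: V = 2·31 = 62, E = 4·31 = 124, F = 2·31 + 2 = 64.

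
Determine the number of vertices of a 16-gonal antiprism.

An antiprism on an n-gon has two n-gon caps and 2n triangles: V = 2·16 = 32, E = 4·16 = 64, F = 2·16 + 2 = 34.
Check: V − E + F = 32 − 64 + 34 = 2.

32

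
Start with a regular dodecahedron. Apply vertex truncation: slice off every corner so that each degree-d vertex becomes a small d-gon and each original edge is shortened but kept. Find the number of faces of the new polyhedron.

The base solid has V = 20, E = 30, F = 12.
Truncation replaces each original edge-end by a new vertex, so V′ = 2E = 60.
Each original edge survives, and each old vertex of degree d contributes d new edges; summing degrees gives Σd = 2E, so E′ = E + 2E = 3E = 90.
Each original face survives and each original vertex becomes one new face: F′ = F + V = 32.

32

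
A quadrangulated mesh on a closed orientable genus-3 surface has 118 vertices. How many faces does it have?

122

χ = 2 − 2·3 = -4, and every face is a square so 4F = 2E.
V − E + F = -4 with E = 4F/2 gives 118 − (4/2 − 1)·F = -4, so F = 122 and E = 244.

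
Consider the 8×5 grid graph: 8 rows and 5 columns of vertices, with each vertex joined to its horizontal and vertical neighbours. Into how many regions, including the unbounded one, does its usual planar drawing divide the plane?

29

The grid has V = 8·5 = 40 vertices and E = 8·4 + 5·7 = 67 edges.
F = 2 − V + E = 2 − 40 + 67 = 29.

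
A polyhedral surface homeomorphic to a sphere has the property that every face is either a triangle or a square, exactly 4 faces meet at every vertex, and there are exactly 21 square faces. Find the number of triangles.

Let x be the number of triangles; then F = 21 + x.
Edge–face incidences: 2E = 4·21 + 3·x = 84 + 3x.
Every vertex has degree 4, so 4V = 2E.
Euler: V − E + F = 2 ⇒ (2E)/4 − E + (21 + x) = 2.
Multiply by 8: 2·(2E) − 4·(2E) + 8·(21 + x) = 16, i.e. 168 + 8x − 2·(84 + 3x) = 16.
Collecting terms: 2x = 16, so x = 8.
Then 2E = 84 + 3·8 = 108, so E = 54, V = 2E/4 = 27, F = 21 + 8 = 29.

8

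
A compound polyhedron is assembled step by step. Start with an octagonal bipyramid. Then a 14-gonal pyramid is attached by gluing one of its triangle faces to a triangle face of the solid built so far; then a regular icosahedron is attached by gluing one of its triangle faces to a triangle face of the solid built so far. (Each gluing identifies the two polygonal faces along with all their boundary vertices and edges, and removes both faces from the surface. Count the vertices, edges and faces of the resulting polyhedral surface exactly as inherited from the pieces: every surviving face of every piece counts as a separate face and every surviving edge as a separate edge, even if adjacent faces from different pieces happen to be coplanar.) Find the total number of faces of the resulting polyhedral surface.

47

An octagonal bipyramid: V=10, E=24, F=16.
Attach a 14-gonal pyramid (V=15, E=28, F=15) along a 3-gon: merge 3 vertices and 3 edges, delete both glued faces → V=22, E=49, F=29.
Attach a regular icosahedron (V=12, E=30, F=20) along a 3-gon: merge 3 vertices and 3 edges, delete both glued faces → V=31, E=76, F=47.
Check: V − E + F = 31 − 76 + 47 = 2.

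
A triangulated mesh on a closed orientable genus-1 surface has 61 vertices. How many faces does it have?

122

χ = 2 − 2·1 = 0, and every face is a triangle so 3F = 2E.
V − E + F = 0 with E = 3F/2 gives 61 − (3/2 − 1)·F = 0, so F = 122 and E = 183.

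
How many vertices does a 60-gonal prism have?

120

A prism on an n-gon has two n-gon bases and n rectangular sides: V = 2·60 = 120, E = 3·60 = 180, F = 60 + 2 = 62.
Check: V − E + F = 120 − 180 + 62 = 2.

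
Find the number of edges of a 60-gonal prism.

180

A prism on an n-gon has two n-gon bases and n rectangular sides: V = 2·60 = 120, E = 3·60 = 180, F = 60 + 2 = 62.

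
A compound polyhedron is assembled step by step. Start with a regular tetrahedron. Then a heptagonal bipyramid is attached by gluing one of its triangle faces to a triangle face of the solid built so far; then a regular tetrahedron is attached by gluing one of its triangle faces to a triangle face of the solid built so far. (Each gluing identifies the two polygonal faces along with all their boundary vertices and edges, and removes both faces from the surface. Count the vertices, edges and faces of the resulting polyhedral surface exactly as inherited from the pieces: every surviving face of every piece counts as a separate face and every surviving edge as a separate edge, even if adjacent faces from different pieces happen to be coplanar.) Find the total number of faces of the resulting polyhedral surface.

18

A regular tetrahedron: V=4, E=6, F=4.
Attach a heptagonal bipyramid (V=9, E=21, F=14) along a 3-gon: merge 3 vertices and 3 edges, delete both glued faces → V=10, E=24, F=16.
Attach a regular tetrahedron (V=4, E=6, F=4) along a 3-gon: merge 3 vertices and 3 edges, delete both glued faces → V=11, E=27, F=18.
Check: V − E + F = 11 − 27 + 18 = 2.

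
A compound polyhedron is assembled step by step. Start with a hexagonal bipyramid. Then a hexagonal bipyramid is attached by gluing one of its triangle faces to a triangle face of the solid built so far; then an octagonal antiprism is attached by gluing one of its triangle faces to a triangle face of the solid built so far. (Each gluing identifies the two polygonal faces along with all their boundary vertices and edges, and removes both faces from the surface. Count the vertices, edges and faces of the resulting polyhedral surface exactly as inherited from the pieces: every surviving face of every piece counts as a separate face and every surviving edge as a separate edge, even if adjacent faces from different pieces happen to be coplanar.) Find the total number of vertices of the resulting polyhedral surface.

A hexagonal bipyramid: V=8, E=18, F=12.
Attach a hexagonal bipyramid (V=8, E=18, F=12) along a 3-gon: merge 3 vertices and 3 edges, delete both glued faces → V=13, E=33, F=22.
Attach an octagonal antiprism (V=16, E=32, F=18) along a 3-gon: merge 3 vertices and 3 edges, delete both glued faces → V=26, E=62, F=38.
Check: V − E + F = 26 − 62 + 38 = 2.

26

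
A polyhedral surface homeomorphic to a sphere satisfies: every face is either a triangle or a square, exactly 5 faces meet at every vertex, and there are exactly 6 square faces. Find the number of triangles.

Let x be the number of triangles; then F = 6 + x.
Edge–face incidences: 2E = 4·6 + 3·x = 24 + 3x.
Every vertex has degree 5, so 5V = 2E.
Euler: V − E + F = 2 ⇒ (2E)/5 − E + (6 + x) = 2.
Multiply by 10: 2·(2E) − 5·(2E) + 10·(6 + x) = 20, i.e. 60 + 10x − 3·(24 + 3x) = 20.
Collecting terms: x − 12 = 20, so x = 32.
Then 2E = 24 + 3·32 = 120, so E = 60, V = 2E/5 = 24, F = 6 + 32 = 38.

32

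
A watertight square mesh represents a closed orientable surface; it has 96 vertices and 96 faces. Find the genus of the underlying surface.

Every face is a square, so 2E = 4·96 = 384, giving E = 192.
χ = V − E + F = 96 − 192 + 96 = 0.
For a closed orientable surface χ = 2 − 2g, so g = (2 − (0))/2 = 1.

1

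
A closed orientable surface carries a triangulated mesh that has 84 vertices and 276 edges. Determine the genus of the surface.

Every face is a triangle and each edge borders two faces, so 3F = 2·276, giving F = 184.
χ = V − E + F = 84 − 276 + 184 = -8.
For a closed orientable surface χ = 2 − 2g, so g = (2 − (-8))/2 = 5.

5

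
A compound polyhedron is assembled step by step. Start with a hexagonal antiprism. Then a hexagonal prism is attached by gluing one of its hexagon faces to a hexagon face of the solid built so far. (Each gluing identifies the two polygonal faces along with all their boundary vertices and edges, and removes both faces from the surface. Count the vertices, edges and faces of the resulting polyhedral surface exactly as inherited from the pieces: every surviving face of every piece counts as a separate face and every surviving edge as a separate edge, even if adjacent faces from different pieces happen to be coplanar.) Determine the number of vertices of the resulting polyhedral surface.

18

A hexagonal antiprism: V=12, E=24, F=14.
Attach a hexagonal prism (V=12, E=18, F=8) along a 6-gon: merge 6 vertices and 6 edges, delete both glued faces → V=18, E=36, F=20.
Check: V − E + F = 18 − 36 + 20 = 2.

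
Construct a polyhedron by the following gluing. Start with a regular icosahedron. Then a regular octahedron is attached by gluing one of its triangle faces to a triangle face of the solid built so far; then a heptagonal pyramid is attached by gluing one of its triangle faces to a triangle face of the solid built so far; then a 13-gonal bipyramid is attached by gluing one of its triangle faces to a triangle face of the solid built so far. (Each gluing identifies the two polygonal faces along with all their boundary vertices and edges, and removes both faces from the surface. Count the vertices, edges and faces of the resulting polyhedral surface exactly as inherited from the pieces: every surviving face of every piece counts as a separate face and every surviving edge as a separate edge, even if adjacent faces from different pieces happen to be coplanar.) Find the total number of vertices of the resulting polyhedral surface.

A regular icosahedron: V=12, E=30, F=20.
Attach a regular octahedron (V=6, E=12, F=8) along a 3-gon: merge 3 vertices and 3 edges, delete both glued faces → V=15, E=39, F=26.
Attach a heptagonal pyramid (V=8, E=14, F=8) along a 3-gon: merge 3 vertices and 3 edges, delete both glued faces → V=20, E=50, F=32.
Attach a 13-gonal bipyramid (V=15, E=39, F=26) along a 3-gon: merge 3 vertices and 3 edges, delete both glued faces → V=32, E=86, F=56.
Check: V − E + F = 32 − 86 + 56 = 2.

32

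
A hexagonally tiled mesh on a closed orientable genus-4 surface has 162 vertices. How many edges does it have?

252

χ = 2 − 2·4 = -6, and every face is a hexagon so 6F = 2E.
V − E + F = -6 with E = 6F/2 gives 162 − (6/2 − 1)·F = -6, so F = 84 and E = 252.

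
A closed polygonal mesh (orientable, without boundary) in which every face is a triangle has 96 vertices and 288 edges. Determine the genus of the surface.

1

Every face is a triangle and each edge borders two faces, so 3F = 2·288, giving F = 192.
χ = V − E + F = 96 − 288 + 192 = 0.
For a closed orientable surface χ = 2 − 2g, so g = (2 − (0))/2 = 1.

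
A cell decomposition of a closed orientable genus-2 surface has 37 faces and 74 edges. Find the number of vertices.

For a closed orientable surface of genus 2, χ = 2 − 2·2 = -2.
V = -2 + E − F = -2 + 74 − 37 = 35.

35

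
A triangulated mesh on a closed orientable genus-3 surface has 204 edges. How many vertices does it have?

64

χ = 2 − 2·3 = -4, and every face is a triangle so 3F = 2E.
F = 2E/3 = 136. Then V = -4 + E − F = -4 + 204 − 136 = 64.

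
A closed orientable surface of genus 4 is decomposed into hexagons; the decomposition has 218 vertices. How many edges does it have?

336

χ = 2 − 2·4 = -6, and every face is a hexagon so 6F = 2E.
V − E + F = -6 with E = 6F/2 gives 218 − (6/2 − 1)·F = -6, so F = 112 and E = 336.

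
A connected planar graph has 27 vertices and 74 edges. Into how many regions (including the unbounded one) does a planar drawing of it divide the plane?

49

Euler's formula for a connected plane graph: V − E + F = 2, so F = 2 − 27 + 74 = 49.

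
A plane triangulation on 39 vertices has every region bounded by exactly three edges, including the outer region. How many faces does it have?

74

In a plane triangulation 3F = 2E and V − E + F = 2, so F = 2V − 4 = 2·39 − 4 = 74.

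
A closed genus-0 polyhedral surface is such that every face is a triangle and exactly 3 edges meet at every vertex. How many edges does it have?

6

Each face has 3 edges and each edge borders two faces, so 2E = 3F.
Each vertex has degree 3, so 3V = 2E and hence V = 3F/3.
Euler: V − E + F = 2 ⇒ (3F/3) − (3F/2) + F = 2.
Multiply by 6: (6 − 9 + 6)F = 12, i.e. 3F = 12.
So F = 4, E = 3·4/2 = 6, V = 3·4/3 = 4.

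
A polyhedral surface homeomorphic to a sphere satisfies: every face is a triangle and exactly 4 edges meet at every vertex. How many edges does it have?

12

Each face has 3 edges and each edge borders two faces, so 2E = 3F.
Each vertex has degree 4, so 4V = 2E and hence V = 3F/4.
Euler: V − E + F = 2 ⇒ (3F/4) − (3F/2) + F = 2.
Multiply by 8: (6 − 12 + 8)F = 16, i.e. 2F = 16.
So F = 8, E = 3·8/2 = 12, V = 3·8/4 = 6.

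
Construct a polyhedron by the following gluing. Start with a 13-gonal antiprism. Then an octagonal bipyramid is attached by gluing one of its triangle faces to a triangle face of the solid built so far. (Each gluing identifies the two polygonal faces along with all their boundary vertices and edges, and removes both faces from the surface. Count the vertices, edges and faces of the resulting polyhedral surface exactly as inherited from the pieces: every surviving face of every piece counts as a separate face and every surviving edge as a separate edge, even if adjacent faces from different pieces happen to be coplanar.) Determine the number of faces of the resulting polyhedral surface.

A 13-gonal antiprism: V=26, E=52, F=28.
Attach an octagonal bipyramid (V=10, E=24, F=16) along a 3-gon: merge 3 vertices and 3 edges, delete both glued faces → V=33, E=73, F=42.
Check: V − E + F = 33 − 73 + 42 = 2.

42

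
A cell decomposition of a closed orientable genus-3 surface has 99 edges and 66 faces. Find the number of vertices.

29

For a closed orientable surface of genus 3, χ = 2 − 2·3 = -4.
V = -4 + E − F = -4 + 99 − 66 = 29.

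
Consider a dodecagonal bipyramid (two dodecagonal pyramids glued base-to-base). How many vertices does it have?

14

A bipyramid over an n-gon has 2n triangular faces and n + 2 vertices: V = 12 + 2 = 14, E = 3·12 = 36, F = 2·12 = 24.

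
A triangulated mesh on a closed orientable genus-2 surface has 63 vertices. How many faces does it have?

130

χ = 2 − 2·2 = -2, and every face is a triangle so 3F = 2E.
V − E + F = -2 with E = 3F/2 gives 63 − (3/2 − 1)·F = -2, so F = 130 and E = 195.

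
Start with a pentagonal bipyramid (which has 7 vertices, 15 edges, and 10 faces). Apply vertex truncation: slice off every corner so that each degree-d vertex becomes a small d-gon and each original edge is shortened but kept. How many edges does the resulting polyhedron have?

Truncation replaces each original edge-end by a new vertex, so V′ = 2E = 30.
Each original edge survives, and each old vertex of degree d contributes d new edges; summing degrees gives Σd = 2E, so E′ = E + 2E = 3E = 45.
Each original face survives and each original vertex becomes one new face: F′ = F + V = 17.

45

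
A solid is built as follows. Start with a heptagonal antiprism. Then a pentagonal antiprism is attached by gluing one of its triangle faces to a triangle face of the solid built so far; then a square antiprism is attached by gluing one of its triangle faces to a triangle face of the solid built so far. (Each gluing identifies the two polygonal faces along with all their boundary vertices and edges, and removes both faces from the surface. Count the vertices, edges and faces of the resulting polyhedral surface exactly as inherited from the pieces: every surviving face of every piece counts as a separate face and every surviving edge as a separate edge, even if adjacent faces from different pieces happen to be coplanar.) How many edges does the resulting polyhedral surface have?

A heptagonal antiprism: V=14, E=28, F=16.
Attach a pentagonal antiprism (V=10, E=20, F=12) along a 3-gon: merge 3 vertices and 3 edges, delete both glued faces → V=21, E=45, F=26.
Attach a square antiprism (V=8, E=16, F=10) along a 3-gon: merge 3 vertices and 3 edges, delete both glued faces → V=26, E=58, F=34.
Check: V − E + F = 26 − 58 + 34 = 2.

58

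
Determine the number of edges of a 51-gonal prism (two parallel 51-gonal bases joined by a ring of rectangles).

A prism on an n-gon has two n-gon bases and n rectangular sides: V = 2·51 = 102, E = 3·51 = 153, F = 51 + 2 = 53.
Check: V − E + F = 102 − 153 + 53 = 2.

153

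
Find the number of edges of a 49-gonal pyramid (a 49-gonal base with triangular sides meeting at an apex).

A pyramid on an n-gon base has one n-gon and n triangles: V = 49 + 1 = 50, E = 2·49 = 98, F = 49 + 1 = 50.
Check: V − E + F = 50 − 98 + 50 = 2.

98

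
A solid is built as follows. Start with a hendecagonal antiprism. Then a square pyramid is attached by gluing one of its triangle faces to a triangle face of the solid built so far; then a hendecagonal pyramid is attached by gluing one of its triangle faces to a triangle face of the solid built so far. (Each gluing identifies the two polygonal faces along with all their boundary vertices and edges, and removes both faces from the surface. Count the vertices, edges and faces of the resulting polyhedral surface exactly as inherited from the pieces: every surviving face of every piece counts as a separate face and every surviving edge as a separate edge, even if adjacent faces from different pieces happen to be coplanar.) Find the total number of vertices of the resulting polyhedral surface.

A hendecagonal antiprism: V=22, E=44, F=24.
Attach a square pyramid (V=5, E=8, F=5) along a 3-gon: merge 3 vertices and 3 edges, delete both glued faces → V=24, E=49, F=27.
Attach a hendecagonal pyramid (V=12, E=22, F=12) along a 3-gon: merge 3 vertices and 3 edges, delete both glued faces → V=33, E=68, F=37.
Check: V − E + F = 33 − 68 + 37 = 2.

33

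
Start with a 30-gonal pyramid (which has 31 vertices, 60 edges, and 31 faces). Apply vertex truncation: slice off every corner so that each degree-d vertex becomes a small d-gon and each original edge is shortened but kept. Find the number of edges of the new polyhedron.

Truncation replaces each original edge-end by a new vertex, so V′ = 2E = 120.
Each original edge survives, and each old vertex of degree d contributes d new edges; summing degrees gives Σd = 2E, so E′ = E + 2E = 3E = 180.
Each original face survives and each original vertex becomes one new face: F′ = F + V = 62.

180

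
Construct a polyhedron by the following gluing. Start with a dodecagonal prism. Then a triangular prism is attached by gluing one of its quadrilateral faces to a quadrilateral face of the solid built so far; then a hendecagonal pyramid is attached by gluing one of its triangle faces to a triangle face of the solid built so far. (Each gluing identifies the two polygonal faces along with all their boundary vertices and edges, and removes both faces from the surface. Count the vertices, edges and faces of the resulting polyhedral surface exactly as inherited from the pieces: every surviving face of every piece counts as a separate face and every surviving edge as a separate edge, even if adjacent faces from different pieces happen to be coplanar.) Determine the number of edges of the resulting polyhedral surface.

A dodecagonal prism: V=24, E=36, F=14.
Attach a triangular prism (V=6, E=9, F=5) along a 4-gon: merge 4 vertices and 4 edges, delete both glued faces → V=26, E=41, F=17.
Attach a hendecagonal pyramid (V=12, E=22, F=12) along a 3-gon: merge 3 vertices and 3 edges, delete both glued faces → V=35, E=60, F=27.
Check: V − E + F = 35 − 60 + 27 = 2.

60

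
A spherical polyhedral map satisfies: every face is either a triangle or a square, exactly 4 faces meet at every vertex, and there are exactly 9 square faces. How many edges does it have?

Let x be the number of triangles; then F = 9 + x.
Edge–face incidences: 2E = 4·9 + 3·x = 36 + 3x.
Every vertex has degree 4, so 4V = 2E.
Euler: V − E + F = 2 ⇒ (2E)/4 − E + (9 + x) = 2.
Multiply by 8: 2·(2E) − 4·(2E) + 8·(9 + x) = 16, i.e. 72 + 8x − 2·(36 + 3x) = 16.
Collecting terms: 2x = 16, so x = 8.
Then 2E = 36 + 3·8 = 60, so E = 30, V = 2E/4 = 15, F = 9 + 8 = 17.

30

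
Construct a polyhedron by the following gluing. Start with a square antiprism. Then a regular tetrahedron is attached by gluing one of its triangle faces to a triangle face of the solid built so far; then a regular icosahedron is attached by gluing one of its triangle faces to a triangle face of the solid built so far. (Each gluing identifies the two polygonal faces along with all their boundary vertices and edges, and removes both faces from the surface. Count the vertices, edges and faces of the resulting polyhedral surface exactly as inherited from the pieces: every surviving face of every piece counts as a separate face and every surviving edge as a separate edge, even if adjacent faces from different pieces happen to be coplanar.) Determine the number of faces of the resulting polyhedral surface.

A square antiprism: V=8, E=16, F=10.
Attach a regular tetrahedron (V=4, E=6, F=4) along a 3-gon: merge 3 vertices and 3 edges, delete both glued faces → V=9, E=19, F=12.
Attach a regular icosahedron (V=12, E=30, F=20) along a 3-gon: merge 3 vertices and 3 edges, delete both glued faces → V=18, E=46, F=30.
Check: V − E + F = 18 − 46 + 30 = 2.

30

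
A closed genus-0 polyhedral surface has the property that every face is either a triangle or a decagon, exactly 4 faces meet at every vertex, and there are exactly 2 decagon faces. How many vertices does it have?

Let x be the number of triangles; then F = 2 + x.
Edge–face incidences: 2E = 10·2 + 3·x = 20 + 3x.
Every vertex has degree 4, so 4V = 2E.
Euler: V − E + F = 2 ⇒ (2E)/4 − E + (2 + x) = 2.
Multiply by 8: 2·(2E) − 4·(2E) + 8·(2 + x) = 16, i.e. 16 + 8x − 2·(20 + 3x) = 16.
Collecting terms: 2x − 24 = 16, so 2x = 40, so x = 20.
Then 2E = 20 + 3·20 = 80, so E = 40, V = 2E/4 = 20, F = 2 + 20 = 22.

20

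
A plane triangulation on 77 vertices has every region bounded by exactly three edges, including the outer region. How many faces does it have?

In a plane triangulation 3F = 2E and V − E + F = 2, so F = 2V − 4 = 2·77 − 4 = 150.

150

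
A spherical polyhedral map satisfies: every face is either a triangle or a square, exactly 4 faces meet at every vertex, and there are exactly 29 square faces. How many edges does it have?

Let x be the number of triangles; then F = 29 + x.
Edge–face incidences: 2E = 4·29 + 3·x = 116 + 3x.
Every vertex has degree 4, so 4V = 2E.
Euler: V − E + F = 2 ⇒ (2E)/4 − E + (29 + x) = 2.
Multiply by 8: 2·(2E) − 4·(2E) + 8·(29 + x) = 16, i.e. 232 + 8x − 2·(116 + 3x) = 16.
Collecting terms: 2x = 16, so x = 8.
Then 2E = 116 + 3·8 = 140, so E = 70, V = 2E/4 = 35, F = 29 + 8 = 37.

70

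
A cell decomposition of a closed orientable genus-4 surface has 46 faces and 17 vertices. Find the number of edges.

69

For a closed orientable surface of genus 4, χ = 2 − 2·4 = -6.
E = V + F − (-6) = 17 + 46 − (-6) = 69.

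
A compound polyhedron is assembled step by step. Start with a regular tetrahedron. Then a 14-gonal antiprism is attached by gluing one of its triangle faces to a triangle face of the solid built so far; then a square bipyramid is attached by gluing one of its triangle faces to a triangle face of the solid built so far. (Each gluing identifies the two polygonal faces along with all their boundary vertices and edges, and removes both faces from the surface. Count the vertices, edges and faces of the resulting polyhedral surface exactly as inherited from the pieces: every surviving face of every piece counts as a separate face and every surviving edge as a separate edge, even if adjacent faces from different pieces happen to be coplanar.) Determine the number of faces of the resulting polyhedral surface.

A regular tetrahedron: V=4, E=6, F=4.
Attach a 14-gonal antiprism (V=28, E=56, F=30) along a 3-gon: merge 3 vertices and 3 edges, delete both glued faces → V=29, E=59, F=32.
Attach a square bipyramid (V=6, E=12, F=8) along a 3-gon: merge 3 vertices and 3 edges, delete both glued faces → V=32, E=68, F=38.
Check: V − E + F = 32 − 68 + 38 = 2.

38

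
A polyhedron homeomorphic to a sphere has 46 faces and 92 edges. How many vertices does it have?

Here V − E + F = 2.
V = 2 + E − F = 2 + 92 − 46 = 48.

48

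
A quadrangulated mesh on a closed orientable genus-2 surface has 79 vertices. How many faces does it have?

χ = 2 − 2·2 = -2, and every face is a square so 4F = 2E.
V − E + F = -2 with E = 4F/2 gives 79 − (4/2 − 1)·F = -2, so F = 81 and E = 162.

81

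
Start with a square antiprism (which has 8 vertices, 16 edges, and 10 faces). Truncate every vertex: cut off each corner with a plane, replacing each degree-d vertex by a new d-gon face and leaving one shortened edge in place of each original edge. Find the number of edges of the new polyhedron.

48

Truncation replaces each original edge-end by a new vertex, so V′ = 2E = 32.
Each original edge survives, and each old vertex of degree d contributes d new edges; summing degrees gives Σd = 2E, so E′ = E + 2E = 3E = 48.
Each original face survives and each original vertex becomes one new face: F′ = F + V = 18.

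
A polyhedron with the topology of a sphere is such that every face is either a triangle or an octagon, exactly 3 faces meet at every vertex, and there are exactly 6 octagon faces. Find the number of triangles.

8

Let x be the number of triangles; then F = 6 + x.
Edge–face incidences: 2E = 8·6 + 3·x = 48 + 3x.
Every vertex has degree 3, so 3V = 2E.
Euler: V − E + F = 2 ⇒ (2E)/3 − E + (6 + x) = 2.
Multiply by 6: 2·(2E) − 3·(2E) + 6·(6 + x) = 12, i.e. 36 + 6x − (48 + 3x) = 12.
Collecting terms: 3x − 12 = 12, so 3x = 24, so x = 8.
Then 2E = 48 + 3·8 = 72, so E = 36, V = 2E/3 = 24, F = 6 + 8 = 14.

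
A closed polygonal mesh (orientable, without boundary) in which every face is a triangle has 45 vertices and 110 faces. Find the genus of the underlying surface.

6

Every face is a triangle, so 2E = 3·110 = 330, giving E = 165.
χ = V − E + F = 45 − 165 + 110 = -10.
For a closed orientable surface χ = 2 − 2g, so g = (2 − (-10))/2 = 6.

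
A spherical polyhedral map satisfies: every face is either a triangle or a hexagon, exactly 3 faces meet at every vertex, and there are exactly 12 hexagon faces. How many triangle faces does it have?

Let x be the number of triangles; then F = 12 + x.
Edge–face incidences: 2E = 6·12 + 3·x = 72 + 3x.
Every vertex has degree 3, so 3V = 2E.
Euler: V − E + F = 2 ⇒ (2E)/3 − E + (12 + x) = 2.
Multiply by 6: 2·(2E) − 3·(2E) + 6·(12 + x) = 12, i.e. 72 + 6x − (72 + 3x) = 12.
Collecting terms: 3x = 12, so x = 4.
Then 2E = 72 + 3·4 = 84, so E = 42, V = 2E/3 = 28, F = 12 + 4 = 16.

4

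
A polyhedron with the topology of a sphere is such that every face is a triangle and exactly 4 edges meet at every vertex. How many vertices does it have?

6

Each face has 3 edges and each edge borders two faces, so 2E = 3F.
Each vertex has degree 4, so 4V = 2E and hence V = 3F/4.
Euler: V − E + F = 2 ⇒ (3F/4) − (3F/2) + F = 2.
Multiply by 8: (6 − 12 + 8)F = 16, i.e. 2F = 16.
So F = 8, E = 3·8/2 = 12, V = 3·8/4 = 6.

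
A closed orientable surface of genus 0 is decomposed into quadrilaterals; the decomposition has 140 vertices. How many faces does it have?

138

χ = 2 − 2·0 = 2, and every face is a square so 4F = 2E.
V − E + F = 2 with E = 4F/2 gives 140 − (4/2 − 1)·F = 2, so F = 138 and E = 276.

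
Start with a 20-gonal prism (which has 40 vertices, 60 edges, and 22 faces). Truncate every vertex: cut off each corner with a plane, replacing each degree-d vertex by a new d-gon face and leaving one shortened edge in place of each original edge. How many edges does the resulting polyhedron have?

180

Truncation replaces each original edge-end by a new vertex, so V′ = 2E = 120.
Each original edge survives, and each old vertex of degree d contributes d new edges; summing degrees gives Σd = 2E, so E′ = E + 2E = 3E = 180.
Each original face survives and each original vertex becomes one new face: F′ = F + V = 62.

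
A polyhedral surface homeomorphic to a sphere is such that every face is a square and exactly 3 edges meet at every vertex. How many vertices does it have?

8

Each face has 4 edges and each edge borders two faces, so 2E = 4F.
Each vertex has degree 3, so 3V = 2E and hence V = 4F/3.
Euler: V − E + F = 2 ⇒ (4F/3) − (4F/2) + F = 2.
Multiply by 6: (8 − 12 + 6)F = 12, i.e. 2F = 12.
So F = 6, E = 4·6/2 = 12, V = 4·6/3 = 8.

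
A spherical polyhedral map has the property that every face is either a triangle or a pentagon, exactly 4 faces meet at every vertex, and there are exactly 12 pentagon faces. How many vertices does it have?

30

Let x be the number of triangles; then F = 12 + x.
Edge–face incidences: 2E = 5·12 + 3·x = 60 + 3x.
Every vertex has degree 4, so 4V = 2E.
Euler: V − E + F = 2 ⇒ (2E)/4 − E + (12 + x) = 2.
Multiply by 8: 2·(2E) − 4·(2E) + 8·(12 + x) = 16, i.e. 96 + 8x − 2·(60 + 3x) = 16.
Collecting terms: 2x − 24 = 16, so 2x = 40, so x = 20.
Then 2E = 60 + 3·20 = 120, so E = 60, V = 2E/4 = 30, F = 12 + 20 = 32.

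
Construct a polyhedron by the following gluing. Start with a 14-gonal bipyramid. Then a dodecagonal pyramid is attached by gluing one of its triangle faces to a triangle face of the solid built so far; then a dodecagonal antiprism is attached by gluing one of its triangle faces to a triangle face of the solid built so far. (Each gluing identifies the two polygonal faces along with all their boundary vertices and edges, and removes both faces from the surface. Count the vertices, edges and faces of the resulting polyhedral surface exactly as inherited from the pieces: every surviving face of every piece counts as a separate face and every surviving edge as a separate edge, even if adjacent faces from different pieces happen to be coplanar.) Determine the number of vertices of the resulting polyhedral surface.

A 14-gonal bipyramid: V=16, E=42, F=28.
Attach a dodecagonal pyramid (V=13, E=24, F=13) along a 3-gon: merge 3 vertices and 3 edges, delete both glued faces → V=26, E=63, F=39.
Attach a dodecagonal antiprism (V=24, E=48, F=26) along a 3-gon: merge 3 vertices and 3 edges, delete both glued faces → V=47, E=108, F=63.
Check: V − E + F = 47 − 108 + 63 = 2.

47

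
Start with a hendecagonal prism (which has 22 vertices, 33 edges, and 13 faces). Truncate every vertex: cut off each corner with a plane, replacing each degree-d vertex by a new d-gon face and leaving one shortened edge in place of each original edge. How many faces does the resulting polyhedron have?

Truncation replaces each original edge-end by a new vertex, so V′ = 2E = 66.
Each original edge survives, and each old vertex of degree d contributes d new edges; summing degrees gives Σd = 2E, so E′ = E + 2E = 3E = 99.
Each original face survives and each original vertex becomes one new face: F′ = F + V = 35.

35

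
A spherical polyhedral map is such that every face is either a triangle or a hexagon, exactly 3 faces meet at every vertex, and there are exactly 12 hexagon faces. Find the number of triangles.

4

Let x be the number of triangles; then F = 12 + x.
Edge–face incidences: 2E = 6·12 + 3·x = 72 + 3x.
Every vertex has degree 3, so 3V = 2E.
Euler: V − E + F = 2 ⇒ (2E)/3 − E + (12 + x) = 2.
Multiply by 6: 2·(2E) − 3·(2E) + 6·(12 + x) = 12, i.e. 72 + 6x − (72 + 3x) = 12.
Collecting terms: 3x = 12, so x = 4.
Then 2E = 72 + 3·4 = 84, so E = 42, V = 2E/3 = 28, F = 12 + 4 = 16.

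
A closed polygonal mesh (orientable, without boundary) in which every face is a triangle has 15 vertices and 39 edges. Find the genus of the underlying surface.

Every face is a triangle and each edge borders two faces, so 3F = 2·39, giving F = 26.
χ = V − E + F = 15 − 39 + 26 = 2.
For a closed orientable surface χ = 2 − 2g, so g = (2 − (2))/2 = 0.

0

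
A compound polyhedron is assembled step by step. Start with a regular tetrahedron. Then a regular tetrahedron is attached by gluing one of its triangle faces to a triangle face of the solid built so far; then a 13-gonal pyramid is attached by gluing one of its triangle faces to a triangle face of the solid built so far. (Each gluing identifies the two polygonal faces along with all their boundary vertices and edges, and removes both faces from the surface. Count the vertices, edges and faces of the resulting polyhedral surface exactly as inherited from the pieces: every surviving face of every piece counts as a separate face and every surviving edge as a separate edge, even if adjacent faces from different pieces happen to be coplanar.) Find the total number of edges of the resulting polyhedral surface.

32

A regular tetrahedron: V=4, E=6, F=4.
Attach a regular tetrahedron (V=4, E=6, F=4) along a 3-gon: merge 3 vertices and 3 edges, delete both glued faces → V=5, E=9, F=6.
Attach a 13-gonal pyramid (V=14, E=26, F=14) along a 3-gon: merge 3 vertices and 3 edges, delete both glued faces → V=16, E=32, F=18.
Check: V − E + F = 16 − 32 + 18 = 2.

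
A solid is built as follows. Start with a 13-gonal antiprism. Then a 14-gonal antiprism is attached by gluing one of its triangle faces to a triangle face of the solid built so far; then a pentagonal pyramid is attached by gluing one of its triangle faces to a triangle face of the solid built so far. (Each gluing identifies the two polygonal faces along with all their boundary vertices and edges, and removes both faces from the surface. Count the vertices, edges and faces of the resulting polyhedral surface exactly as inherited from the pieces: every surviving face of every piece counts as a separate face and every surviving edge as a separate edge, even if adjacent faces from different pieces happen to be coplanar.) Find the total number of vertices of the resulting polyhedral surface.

54

A 13-gonal antiprism: V=26, E=52, F=28.
Attach a 14-gonal antiprism (V=28, E=56, F=30) along a 3-gon: merge 3 vertices and 3 edges, delete both glued faces → V=51, E=105, F=56.
Attach a pentagonal pyramid (V=6, E=10, F=6) along a 3-gon: merge 3 vertices and 3 edges, delete both glued faces → V=54, E=112, F=60.
Check: V − E + F = 54 − 112 + 60 = 2.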